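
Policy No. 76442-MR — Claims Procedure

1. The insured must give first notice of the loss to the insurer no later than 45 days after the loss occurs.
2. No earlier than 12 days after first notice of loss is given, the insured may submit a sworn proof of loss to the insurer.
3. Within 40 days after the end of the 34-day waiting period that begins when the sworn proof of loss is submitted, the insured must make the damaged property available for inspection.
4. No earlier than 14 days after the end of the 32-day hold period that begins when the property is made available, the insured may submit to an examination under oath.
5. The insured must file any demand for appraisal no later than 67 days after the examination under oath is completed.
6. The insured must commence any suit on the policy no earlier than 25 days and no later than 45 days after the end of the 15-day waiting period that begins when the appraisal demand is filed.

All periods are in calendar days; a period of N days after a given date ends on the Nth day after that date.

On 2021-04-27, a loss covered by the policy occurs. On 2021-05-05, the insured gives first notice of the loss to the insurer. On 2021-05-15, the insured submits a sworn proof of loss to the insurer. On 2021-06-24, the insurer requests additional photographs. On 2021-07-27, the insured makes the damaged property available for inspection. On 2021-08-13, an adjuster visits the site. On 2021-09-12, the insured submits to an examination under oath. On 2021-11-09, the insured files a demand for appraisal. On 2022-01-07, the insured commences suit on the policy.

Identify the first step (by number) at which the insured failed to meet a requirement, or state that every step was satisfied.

Step 2

(1) due by 2021-04-27 + 45 days = 2021-06-11; done 2021-05-05 — timely.
(2) permitted from 2021-05-05 + 12 days = 2021-05-17 onward; acted on 2021-05-15, 2 days prematurely.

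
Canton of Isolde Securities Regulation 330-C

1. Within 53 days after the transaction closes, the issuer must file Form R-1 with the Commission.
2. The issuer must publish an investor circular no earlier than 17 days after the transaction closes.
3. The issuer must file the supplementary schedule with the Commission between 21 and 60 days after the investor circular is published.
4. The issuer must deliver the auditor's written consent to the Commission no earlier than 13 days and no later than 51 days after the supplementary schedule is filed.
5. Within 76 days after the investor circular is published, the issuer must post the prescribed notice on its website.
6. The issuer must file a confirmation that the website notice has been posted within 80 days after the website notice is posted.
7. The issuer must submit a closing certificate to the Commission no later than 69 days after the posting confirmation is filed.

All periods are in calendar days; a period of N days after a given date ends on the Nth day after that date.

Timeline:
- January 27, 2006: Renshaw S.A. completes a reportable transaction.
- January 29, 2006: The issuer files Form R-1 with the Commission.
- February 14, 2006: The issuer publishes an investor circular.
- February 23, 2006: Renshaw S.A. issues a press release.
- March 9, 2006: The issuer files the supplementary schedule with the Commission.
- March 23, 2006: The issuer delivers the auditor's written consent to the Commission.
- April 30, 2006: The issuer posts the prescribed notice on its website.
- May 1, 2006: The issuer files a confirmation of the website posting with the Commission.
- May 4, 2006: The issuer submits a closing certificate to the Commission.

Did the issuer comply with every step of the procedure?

Yes

Step 1 — counting 53 days from January 27, 2006 (when the transaction closes) gives a deadline of March 21, 2006; January 29, 2006 is within that limit.
Step 2 — must wait 17 days from January 27, 2006 (when the transaction closes), so not before February 13, 2006; February 14, 2006 is on or after that date.
Step 3 — 21 and 60 days from February 14, 2006 (when the investor circular is published) are March 7, 2006 and April 15, 2006 respectively; done March 9, 2006, which is between those dates.
Step 4 — 13 and 51 days from March 9, 2006 (when the supplementary schedule is filed) are March 22, 2006 and April 29, 2006 respectively; done March 23, 2006 — within the window.
Step 5 — counting 76 days from February 14, 2006 (when the investor circular is published) gives a deadline of May 1, 2006; April 30, 2006 is within that limit.
Step 6 — counting 80 days from April 30, 2006 (when the website notice is posted) gives a deadline of July 19, 2006; done May 1, 2006 — timely.
Step 7 — counting 69 days from May 1, 2006 (when the posting confirmation is filed) gives a deadline of July 9, 2006; May 4, 2006 is within that limit.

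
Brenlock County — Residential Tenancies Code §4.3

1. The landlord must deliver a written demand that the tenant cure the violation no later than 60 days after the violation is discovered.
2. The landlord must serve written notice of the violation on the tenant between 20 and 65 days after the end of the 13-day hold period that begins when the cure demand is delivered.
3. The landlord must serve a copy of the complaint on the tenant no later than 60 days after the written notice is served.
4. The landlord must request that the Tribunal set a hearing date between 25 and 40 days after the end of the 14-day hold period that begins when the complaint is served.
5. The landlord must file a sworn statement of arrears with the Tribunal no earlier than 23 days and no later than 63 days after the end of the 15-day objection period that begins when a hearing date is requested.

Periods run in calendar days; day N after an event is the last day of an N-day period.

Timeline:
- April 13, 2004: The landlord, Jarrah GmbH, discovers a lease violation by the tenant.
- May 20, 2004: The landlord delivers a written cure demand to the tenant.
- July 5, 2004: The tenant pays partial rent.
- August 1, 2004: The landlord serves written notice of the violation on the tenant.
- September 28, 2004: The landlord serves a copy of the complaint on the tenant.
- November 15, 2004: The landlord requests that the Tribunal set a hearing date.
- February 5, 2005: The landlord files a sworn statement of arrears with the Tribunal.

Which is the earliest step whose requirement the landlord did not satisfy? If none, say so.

Step 5

Step 1: 60 days after April 13, 2004 (when the violation is discovered) is June 12, 2004; completed May 20, 2004, before the deadline.
Step 2: the window is 20–65 days after June 2, 2004 (end of the 13-day hold period, which began when the cure demand is delivered on May 20, 2004), so June 22, 2004 through August 6, 2004; August 1, 2004 falls inside that range.
Step 3: 60 days after August 1, 2004 (when the written notice is served) is September 30, 2004; done September 28, 2004 — timely.
Step 4: the window is 25–40 days after October 12, 2004 (end of the 14-day hold period, which began when the complaint is served on September 28, 2004), so November 6, 2004 through November 21, 2004; done November 15, 2004, which is between those dates.
Step 5: the window is 23–63 days after November 30, 2004 (end of the 15-day objection period, which began when a hearing date is requested on November 15, 2004), so December 23, 2004 through February 1, 2005; done February 5, 2005 — 4 days after the window closed.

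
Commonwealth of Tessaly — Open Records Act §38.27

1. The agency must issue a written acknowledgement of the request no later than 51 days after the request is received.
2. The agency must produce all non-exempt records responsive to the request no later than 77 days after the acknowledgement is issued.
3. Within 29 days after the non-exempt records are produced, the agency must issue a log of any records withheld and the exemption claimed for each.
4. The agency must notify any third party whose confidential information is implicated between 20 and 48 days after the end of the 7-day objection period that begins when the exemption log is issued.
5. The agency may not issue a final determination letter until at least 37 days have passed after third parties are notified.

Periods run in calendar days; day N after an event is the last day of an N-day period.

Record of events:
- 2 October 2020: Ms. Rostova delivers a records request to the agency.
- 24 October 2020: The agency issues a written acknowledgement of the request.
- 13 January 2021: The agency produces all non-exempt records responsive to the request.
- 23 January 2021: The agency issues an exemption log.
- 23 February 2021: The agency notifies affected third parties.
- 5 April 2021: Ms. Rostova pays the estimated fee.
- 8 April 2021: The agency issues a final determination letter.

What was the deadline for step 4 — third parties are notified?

19 March 2021

The exemption log is issued on 23 January 2021; the 7-day objection period therefore ends 30 January 2021, and step 4 runs from that date. The window is 20–48 days after 30 January 2021; it closes on 19 March 2021.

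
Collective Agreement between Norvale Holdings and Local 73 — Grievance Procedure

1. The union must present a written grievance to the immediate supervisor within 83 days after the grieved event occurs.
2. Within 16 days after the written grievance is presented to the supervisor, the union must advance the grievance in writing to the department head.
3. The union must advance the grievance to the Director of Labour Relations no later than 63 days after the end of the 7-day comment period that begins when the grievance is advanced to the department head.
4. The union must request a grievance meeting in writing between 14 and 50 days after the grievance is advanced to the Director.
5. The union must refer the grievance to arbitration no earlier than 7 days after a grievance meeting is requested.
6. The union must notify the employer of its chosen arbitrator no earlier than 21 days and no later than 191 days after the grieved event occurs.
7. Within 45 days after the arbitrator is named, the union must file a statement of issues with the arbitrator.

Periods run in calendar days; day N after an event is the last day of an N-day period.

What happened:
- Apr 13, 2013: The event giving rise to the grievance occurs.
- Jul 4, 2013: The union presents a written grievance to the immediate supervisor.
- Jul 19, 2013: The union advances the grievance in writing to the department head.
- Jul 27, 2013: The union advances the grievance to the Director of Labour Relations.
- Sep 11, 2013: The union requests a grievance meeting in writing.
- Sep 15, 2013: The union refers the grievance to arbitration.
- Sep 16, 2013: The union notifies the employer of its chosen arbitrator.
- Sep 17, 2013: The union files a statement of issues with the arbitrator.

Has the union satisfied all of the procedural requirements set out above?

Step 1 — counting 83 days from Apr 13, 2013 (when the grieved event occurs) gives a deadline of Jul 5, 2013; completed Jul 4, 2013, before the deadline.
Step 2 — counting 16 days from Jul 4, 2013 (when the written grievance is presented to the supervisor) gives a deadline of Jul 20, 2013; completed Jul 19, 2013, before the deadline.
Step 3 — counting 63 days from Jul 26, 2013 (end of the 7-day comment period, which began when the grievance is advanced to the department head on Jul 19, 2013) gives a deadline of Sep 27, 2013; Jul 27, 2013 is within that limit.
Step 4 — 14 and 50 days from Jul 27, 2013 (when the grievance is advanced to the Director) are Aug 10, 2013 and Sep 15, 2013 respectively; done Sep 11, 2013, which is between those dates.
Step 5 — must wait 7 days from Sep 11, 2013 (when a grievance meeting is requested), so not before Sep 18, 2013; Sep 15, 2013 is 3 days before the earliest permitted date.

No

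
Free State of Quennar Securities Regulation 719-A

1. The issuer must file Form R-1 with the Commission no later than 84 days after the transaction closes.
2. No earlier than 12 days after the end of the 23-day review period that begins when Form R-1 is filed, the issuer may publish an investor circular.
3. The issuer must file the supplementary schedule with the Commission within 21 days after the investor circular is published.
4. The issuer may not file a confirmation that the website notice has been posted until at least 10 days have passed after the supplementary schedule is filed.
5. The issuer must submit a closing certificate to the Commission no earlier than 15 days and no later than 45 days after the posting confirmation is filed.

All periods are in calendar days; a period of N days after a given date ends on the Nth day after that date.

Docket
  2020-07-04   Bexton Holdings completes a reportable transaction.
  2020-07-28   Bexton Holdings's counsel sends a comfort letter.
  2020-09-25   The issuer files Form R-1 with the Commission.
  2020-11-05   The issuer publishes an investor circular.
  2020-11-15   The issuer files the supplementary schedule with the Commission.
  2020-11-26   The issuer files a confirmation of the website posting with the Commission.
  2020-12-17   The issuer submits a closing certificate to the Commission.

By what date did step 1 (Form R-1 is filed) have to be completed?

Step 1 runs from 2020-07-04, when the transaction closes. 84 days after 2020-07-04 is 2020-09-26.

2020-09-26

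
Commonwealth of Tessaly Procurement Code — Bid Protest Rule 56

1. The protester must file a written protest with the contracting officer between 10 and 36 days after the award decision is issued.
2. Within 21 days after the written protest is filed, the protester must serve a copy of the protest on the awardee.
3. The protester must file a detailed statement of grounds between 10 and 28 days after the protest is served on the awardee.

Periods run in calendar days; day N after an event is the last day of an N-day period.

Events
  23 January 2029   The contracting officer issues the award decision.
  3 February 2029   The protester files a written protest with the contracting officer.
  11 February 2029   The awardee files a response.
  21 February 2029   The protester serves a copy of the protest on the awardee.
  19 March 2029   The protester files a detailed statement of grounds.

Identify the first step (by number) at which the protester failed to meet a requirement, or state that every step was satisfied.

Step 1 — 10 and 36 days from 23 January 2029 (when the award decision is issued) are 2 February 2029 and 28 February 2029 respectively; 3 February 2029 falls inside that range.
Step 2 — counting 21 days from 3 February 2029 (when the written protest is filed) gives a deadline of 24 February 2029; done 21 February 2029 — timely.
Step 3 — 10 and 28 days from 21 February 2029 (when the protest is served on the awardee) are 3 March 2029 and 21 March 2029 respectively; 19 March 2029 falls inside that range.

None — every step was satisfied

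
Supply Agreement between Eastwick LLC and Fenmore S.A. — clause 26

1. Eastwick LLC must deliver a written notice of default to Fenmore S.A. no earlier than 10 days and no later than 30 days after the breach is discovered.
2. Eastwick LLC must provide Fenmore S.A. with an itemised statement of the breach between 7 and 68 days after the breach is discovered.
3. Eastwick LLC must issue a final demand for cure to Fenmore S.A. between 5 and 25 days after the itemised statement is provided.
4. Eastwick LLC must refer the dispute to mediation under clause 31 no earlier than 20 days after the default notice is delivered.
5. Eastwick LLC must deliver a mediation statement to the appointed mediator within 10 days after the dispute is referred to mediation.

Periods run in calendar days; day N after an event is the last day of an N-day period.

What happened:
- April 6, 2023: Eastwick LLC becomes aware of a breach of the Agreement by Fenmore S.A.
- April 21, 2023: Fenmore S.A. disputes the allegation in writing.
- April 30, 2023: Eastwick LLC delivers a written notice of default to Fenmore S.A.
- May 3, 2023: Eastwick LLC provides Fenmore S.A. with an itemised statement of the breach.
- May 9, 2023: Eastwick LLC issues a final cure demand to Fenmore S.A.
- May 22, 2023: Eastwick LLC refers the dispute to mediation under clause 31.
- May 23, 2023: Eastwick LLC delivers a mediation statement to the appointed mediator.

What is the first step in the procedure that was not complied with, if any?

Step 1 — 10 and 30 days from April 6, 2023 (when the breach is discovered) are April 16, 2023 and May 6, 2023 respectively; done April 30, 2023 — within the window.
Step 2 — 7 and 68 days from April 6, 2023 (when the breach is discovered) are April 13, 2023 and June 13, 2023 respectively; done May 3, 2023, which is between those dates.
Step 3 — 5 and 25 days from May 3, 2023 (when the itemised statement is provided) are May 8, 2023 and May 28, 2023 respectively; May 9, 2023 falls inside that range.
Step 4 — must wait 20 days from April 30, 2023 (when the default notice is delivered), so not before May 20, 2023; done May 22, 2023, after the minimum wait.
Step 5 — counting 10 days from May 22, 2023 (when the dispute is referred to mediation) gives a deadline of June 1, 2023; May 23, 2023 is within that limit.

None — every step was satisfied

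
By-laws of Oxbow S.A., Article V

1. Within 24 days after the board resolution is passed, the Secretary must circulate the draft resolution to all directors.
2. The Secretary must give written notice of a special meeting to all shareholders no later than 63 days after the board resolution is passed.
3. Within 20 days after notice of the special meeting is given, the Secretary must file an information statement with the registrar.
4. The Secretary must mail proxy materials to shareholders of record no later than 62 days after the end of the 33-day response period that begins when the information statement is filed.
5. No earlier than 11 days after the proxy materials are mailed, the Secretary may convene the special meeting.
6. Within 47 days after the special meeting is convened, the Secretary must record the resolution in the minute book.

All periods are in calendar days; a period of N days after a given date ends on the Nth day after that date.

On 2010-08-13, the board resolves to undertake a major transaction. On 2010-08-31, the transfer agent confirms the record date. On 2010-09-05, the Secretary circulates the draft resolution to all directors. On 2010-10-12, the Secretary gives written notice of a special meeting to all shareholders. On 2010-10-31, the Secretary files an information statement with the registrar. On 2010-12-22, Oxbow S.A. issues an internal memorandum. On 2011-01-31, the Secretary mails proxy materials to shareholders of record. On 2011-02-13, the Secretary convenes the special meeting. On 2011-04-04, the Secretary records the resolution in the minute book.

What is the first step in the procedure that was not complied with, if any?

Step 6

(1) due by 2010-08-13 + 24 days = 2010-09-06; 2010-09-05 is within that limit.
(2) due by 2010-08-13 + 63 days = 2010-10-15; 2010-10-12 is within that limit.
(3) due by 2010-10-12 + 20 days = 2010-11-01; 2010-10-31 is within that limit.
(4) due by 2010-12-03 + 62 days = 2011-02-03; done 2011-01-31 — timely.
(5) permitted from 2011-01-31 + 11 days = 2011-02-11 onward; done 2011-02-13, after the minimum wait.
(6) due by 2011-02-13 + 47 days = 2011-04-01; not done until 2011-04-04, 3 days after the deadline.
Later steps need not be reached.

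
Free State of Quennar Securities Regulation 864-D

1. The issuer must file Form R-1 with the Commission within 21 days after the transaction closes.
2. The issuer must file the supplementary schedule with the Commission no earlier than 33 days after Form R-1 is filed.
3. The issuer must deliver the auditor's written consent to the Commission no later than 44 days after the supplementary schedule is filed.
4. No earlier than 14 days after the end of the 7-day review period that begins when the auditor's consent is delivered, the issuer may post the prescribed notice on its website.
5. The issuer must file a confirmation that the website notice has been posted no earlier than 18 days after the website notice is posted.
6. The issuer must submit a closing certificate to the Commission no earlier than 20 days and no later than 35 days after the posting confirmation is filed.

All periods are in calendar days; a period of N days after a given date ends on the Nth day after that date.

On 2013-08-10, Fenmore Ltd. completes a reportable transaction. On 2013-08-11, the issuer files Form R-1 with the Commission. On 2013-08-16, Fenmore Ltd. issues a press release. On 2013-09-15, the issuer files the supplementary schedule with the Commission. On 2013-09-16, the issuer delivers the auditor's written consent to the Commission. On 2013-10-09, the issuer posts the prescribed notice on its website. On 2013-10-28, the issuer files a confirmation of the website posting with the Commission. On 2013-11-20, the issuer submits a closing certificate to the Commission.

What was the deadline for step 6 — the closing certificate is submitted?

2013-12-02

Step 6 runs from 2013-10-28, when the posting confirmation is filed. The window is 20–35 days after 2013-10-28; it closes on 2013-12-02.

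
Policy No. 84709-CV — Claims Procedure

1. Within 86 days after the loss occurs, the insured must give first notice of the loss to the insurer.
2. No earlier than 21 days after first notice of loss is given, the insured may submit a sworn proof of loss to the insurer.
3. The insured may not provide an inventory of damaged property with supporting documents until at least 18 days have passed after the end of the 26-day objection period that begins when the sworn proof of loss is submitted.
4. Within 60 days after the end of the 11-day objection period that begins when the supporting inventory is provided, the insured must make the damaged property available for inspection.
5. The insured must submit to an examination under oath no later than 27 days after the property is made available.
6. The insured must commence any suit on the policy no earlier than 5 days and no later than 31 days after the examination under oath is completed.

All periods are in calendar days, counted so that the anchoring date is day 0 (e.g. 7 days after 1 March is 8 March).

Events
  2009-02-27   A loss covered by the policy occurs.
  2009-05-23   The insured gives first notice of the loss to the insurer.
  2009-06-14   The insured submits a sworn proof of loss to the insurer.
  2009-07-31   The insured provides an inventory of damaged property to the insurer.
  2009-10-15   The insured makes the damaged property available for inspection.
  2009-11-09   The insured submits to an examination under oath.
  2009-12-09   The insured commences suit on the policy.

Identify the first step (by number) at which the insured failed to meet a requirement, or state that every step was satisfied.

Step 4

(1) due by 2009-02-27 + 86 days = 2009-05-24; done 2009-05-23 — timely.
(2) permitted from 2009-05-23 + 21 days = 2009-06-13 onward; done 2009-06-14 — permitted.
(3) permitted from 2009-07-10 + 18 days = 2009-07-28 onward; 2009-07-31 is on or after that date.
(4) due by 2009-08-11 + 60 days = 2009-10-10; not done until 2009-10-15, 5 days after the deadline.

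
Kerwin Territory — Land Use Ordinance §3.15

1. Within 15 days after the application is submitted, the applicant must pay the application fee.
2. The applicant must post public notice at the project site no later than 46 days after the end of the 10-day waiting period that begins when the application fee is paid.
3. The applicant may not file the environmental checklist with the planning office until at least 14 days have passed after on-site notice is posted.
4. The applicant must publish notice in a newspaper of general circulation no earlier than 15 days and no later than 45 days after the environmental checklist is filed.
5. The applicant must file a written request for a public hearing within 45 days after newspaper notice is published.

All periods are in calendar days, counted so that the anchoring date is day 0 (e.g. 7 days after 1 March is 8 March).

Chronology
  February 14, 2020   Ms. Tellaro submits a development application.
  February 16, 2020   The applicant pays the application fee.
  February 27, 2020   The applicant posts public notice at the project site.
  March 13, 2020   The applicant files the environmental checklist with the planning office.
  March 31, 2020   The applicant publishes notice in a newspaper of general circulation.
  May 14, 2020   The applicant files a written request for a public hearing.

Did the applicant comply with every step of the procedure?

Step 1 — counting 15 days from February 14, 2020 (when the application is submitted) gives a deadline of February 29, 2020; completed February 16, 2020, before the deadline.
Step 2 — counting 46 days from February 26, 2020 (end of the 10-day waiting period, which began when the application fee is paid on February 16, 2020) gives a deadline of April 12, 2020; completed February 27, 2020, before the deadline.
Step 3 — must wait 14 days from February 27, 2020 (when on-site notice is posted), so not before March 12, 2020; March 13, 2020 is on or after that date.
Step 4 — 15 and 45 days from March 13, 2020 (when the environmental checklist is filed) are March 28, 2020 and April 27, 2020 respectively; done March 31, 2020, which is between those dates.
Step 5 — counting 45 days from March 31, 2020 (when newspaper notice is published) gives a deadline of May 15, 2020; completed May 14, 2020, before the deadline.

Yes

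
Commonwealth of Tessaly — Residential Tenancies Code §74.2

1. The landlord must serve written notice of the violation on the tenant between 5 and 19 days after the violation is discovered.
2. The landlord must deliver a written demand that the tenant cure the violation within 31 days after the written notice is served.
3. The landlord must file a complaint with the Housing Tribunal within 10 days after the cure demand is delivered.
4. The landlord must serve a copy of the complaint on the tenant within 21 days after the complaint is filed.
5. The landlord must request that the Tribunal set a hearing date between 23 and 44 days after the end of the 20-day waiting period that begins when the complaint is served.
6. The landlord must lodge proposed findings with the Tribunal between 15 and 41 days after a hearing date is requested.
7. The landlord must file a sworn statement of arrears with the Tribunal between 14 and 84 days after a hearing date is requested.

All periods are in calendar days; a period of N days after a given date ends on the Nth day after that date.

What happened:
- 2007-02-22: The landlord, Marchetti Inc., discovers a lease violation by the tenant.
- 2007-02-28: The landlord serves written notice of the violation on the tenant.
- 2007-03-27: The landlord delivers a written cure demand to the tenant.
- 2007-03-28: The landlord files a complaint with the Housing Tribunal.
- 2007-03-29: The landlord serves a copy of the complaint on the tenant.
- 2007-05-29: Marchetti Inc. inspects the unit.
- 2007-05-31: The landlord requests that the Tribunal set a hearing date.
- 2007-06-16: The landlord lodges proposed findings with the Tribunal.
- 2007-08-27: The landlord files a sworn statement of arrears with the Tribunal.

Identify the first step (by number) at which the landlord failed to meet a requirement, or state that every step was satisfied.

Step 1: the window is 5–19 days after 2007-02-22 (when the violation is discovered), so 2007-02-27 through 2007-03-13; done 2007-02-28 — within the window.
Step 2: 31 days after 2007-02-28 (when the written notice is served) is 2007-03-31; completed 2007-03-27, before the deadline.
Step 3: 10 days after 2007-03-27 (when the cure demand is delivered) is 2007-04-06; 2007-03-28 is within that limit.
Step 4: 21 days after 2007-03-28 (when the complaint is filed) is 2007-04-18; completed 2007-03-29, before the deadline.
Step 5: the window is 23–44 days after 2007-04-18 (end of the 20-day waiting period, which began when the complaint is served on 2007-03-29), so 2007-05-11 through 2007-06-01; done 2007-05-31 — within the window.
Step 6: the window is 15–41 days after 2007-05-31 (when a hearing date is requested), so 2007-06-15 through 2007-07-11; done 2007-06-16 — within the window.
Step 7: the window is 14–84 days after 2007-05-31 (when a hearing date is requested), so 2007-06-14 through 2007-08-23; 2007-08-27 is 4 days past the end of the window.
Later steps need not be reached.

Step 7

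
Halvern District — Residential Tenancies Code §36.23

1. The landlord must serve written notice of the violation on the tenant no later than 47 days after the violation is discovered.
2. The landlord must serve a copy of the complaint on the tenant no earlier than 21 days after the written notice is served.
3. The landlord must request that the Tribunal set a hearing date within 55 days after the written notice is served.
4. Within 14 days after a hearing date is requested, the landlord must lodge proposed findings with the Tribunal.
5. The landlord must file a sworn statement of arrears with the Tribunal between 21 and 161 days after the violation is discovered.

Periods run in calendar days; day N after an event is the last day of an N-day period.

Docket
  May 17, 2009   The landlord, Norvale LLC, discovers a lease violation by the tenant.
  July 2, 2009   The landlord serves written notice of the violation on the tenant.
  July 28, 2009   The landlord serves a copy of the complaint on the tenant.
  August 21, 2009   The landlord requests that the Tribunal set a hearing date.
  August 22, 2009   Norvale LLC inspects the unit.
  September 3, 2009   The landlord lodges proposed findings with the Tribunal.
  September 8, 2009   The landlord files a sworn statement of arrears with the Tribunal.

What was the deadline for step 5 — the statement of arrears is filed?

Step 5 runs from May 17, 2009, when the violation is discovered. The window is 21–161 days after May 17, 2009; it closes on October 25, 2009.

October 25, 2009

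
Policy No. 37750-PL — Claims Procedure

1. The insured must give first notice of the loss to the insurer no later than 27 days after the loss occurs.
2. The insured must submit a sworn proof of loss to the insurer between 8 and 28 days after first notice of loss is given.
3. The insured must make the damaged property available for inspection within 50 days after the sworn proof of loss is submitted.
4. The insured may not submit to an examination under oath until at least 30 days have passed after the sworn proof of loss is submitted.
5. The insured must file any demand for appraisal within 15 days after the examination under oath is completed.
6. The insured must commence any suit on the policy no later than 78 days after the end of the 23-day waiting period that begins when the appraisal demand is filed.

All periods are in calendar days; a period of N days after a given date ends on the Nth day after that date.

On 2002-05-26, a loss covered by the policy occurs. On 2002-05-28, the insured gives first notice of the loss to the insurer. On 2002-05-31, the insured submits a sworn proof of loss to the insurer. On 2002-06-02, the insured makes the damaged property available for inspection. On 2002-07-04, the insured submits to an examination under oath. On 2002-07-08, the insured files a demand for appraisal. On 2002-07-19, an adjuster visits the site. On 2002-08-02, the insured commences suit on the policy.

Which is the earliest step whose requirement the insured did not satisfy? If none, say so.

Step 2

Step 1: 27 days after 2002-05-26 (when the loss occurs) is 2002-06-22; done 2002-05-28 — timely.
Step 2: the window is 8–28 days after 2002-05-28 (when first notice of loss is given), so 2002-06-05 through 2002-06-25; done 2002-05-31 — 5 days before the window opened.
Later steps need not be reached.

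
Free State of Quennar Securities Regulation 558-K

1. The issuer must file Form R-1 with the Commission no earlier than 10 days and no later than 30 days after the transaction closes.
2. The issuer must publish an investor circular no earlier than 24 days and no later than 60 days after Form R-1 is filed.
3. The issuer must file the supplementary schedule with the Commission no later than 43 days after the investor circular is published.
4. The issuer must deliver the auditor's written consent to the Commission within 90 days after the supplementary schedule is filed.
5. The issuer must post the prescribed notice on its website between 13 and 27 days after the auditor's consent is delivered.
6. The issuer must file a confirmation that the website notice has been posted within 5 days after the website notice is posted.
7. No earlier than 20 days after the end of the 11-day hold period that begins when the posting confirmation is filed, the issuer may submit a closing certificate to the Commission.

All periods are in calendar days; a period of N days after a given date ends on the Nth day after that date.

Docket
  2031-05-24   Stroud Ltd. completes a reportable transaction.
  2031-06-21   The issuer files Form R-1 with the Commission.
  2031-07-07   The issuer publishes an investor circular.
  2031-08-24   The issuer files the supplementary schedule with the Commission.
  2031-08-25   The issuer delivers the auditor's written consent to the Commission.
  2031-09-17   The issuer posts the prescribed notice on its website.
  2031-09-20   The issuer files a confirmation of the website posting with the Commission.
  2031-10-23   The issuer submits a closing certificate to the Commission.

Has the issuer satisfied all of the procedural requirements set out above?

(1) the permitted window runs from 2031-05-24 + 10 = 2031-06-03 to 2031-05-24 + 30 = 2031-06-23; done 2031-06-21 — within the window.
(2) the permitted window runs from 2031-06-21 + 24 = 2031-07-15 to 2031-06-21 + 60 = 2031-08-20; done 2031-07-07 — 8 days before the window opened.

No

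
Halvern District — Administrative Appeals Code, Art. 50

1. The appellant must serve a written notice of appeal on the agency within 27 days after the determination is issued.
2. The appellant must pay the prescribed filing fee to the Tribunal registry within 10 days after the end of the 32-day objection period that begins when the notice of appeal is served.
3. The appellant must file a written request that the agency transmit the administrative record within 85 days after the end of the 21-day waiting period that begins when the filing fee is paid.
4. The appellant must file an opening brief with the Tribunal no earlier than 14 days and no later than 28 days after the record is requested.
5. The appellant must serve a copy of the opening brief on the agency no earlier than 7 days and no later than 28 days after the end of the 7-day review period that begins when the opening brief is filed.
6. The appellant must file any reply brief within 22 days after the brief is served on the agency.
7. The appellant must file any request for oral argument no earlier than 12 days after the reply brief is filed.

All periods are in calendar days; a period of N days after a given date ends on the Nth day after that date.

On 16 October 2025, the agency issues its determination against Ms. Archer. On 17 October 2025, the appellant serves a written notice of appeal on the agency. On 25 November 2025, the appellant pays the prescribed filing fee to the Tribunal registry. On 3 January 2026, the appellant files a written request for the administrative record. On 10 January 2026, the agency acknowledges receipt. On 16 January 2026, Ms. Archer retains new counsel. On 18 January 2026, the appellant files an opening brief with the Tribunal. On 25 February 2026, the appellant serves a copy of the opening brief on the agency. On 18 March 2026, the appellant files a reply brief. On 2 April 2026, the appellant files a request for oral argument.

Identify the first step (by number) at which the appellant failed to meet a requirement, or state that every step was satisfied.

Step 5

Step 1 — counting 27 days from 16 October 2025 (when the determination is issued) gives a deadline of 12 November 2025; done 17 October 2025 — timely.
Step 2 — counting 10 days from 18 November 2025 (end of the 32-day objection period, which began when the notice of appeal is served on 17 October 2025) gives a deadline of 28 November 2025; 25 November 2025 is within that limit.
Step 3 — counting 85 days from 16 December 2025 (end of the 21-day waiting period, which began when the filing fee is paid on 25 November 2025) gives a deadline of 11 March 2026; 3 January 2026 is within that limit.
Step 4 — 14 and 28 days from 3 January 2026 (when the record is requested) are 17 January 2026 and 31 January 2026 respectively; done 18 January 2026, which is between those dates.
Step 5 — 7 and 28 days from 25 January 2026 (end of the 7-day review period, which began when the opening brief is filed on 18 January 2026) are 1 February 2026 and 22 February 2026 respectively; 25 February 2026 is 3 days past the end of the window.
The procedure was therefore not followed at step 5.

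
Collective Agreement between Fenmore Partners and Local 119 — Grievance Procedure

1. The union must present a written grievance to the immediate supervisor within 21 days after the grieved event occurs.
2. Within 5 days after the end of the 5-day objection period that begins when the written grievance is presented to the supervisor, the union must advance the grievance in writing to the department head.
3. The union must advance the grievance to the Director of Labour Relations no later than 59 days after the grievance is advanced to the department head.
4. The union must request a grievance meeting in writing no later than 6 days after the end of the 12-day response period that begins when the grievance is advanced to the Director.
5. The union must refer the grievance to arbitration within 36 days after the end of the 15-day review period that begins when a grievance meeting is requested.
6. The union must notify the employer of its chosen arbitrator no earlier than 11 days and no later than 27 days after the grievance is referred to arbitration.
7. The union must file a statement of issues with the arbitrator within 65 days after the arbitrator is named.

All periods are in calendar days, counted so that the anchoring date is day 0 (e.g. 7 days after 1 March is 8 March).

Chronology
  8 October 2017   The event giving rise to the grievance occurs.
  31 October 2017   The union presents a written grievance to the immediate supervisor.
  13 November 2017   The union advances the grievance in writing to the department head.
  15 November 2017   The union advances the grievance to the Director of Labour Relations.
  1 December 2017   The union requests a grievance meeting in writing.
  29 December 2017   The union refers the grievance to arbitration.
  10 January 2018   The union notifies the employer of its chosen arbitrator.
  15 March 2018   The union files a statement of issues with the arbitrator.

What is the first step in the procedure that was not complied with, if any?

Step 1

Step 1: 21 days after 8 October 2017 (when the grieved event occurs) is 29 October 2017; done 31 October 2017 — 2 days late.
No need to go further; step 1 was not satisfied.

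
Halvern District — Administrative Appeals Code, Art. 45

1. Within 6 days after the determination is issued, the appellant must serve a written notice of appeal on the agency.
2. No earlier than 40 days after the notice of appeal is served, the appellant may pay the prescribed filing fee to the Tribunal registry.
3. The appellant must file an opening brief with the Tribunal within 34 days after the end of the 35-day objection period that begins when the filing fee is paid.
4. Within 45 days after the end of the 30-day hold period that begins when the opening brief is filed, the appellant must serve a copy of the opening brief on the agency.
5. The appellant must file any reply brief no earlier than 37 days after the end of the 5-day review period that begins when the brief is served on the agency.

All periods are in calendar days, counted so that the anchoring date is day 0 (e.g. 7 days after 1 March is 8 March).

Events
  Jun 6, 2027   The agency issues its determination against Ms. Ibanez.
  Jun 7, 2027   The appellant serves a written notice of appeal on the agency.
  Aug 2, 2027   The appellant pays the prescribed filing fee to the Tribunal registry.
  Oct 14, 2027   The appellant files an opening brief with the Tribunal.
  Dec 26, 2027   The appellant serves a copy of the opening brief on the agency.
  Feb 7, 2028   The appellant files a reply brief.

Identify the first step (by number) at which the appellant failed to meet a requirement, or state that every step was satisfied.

Step 3

Step 1: 6 days after Jun 6, 2027 (when the determination is issued) is Jun 12, 2027; done Jun 7, 2027 — timely.
Step 2: the earliest permitted date is 40 days after Jun 7, 2027 (when the notice of appeal is served), i.e. Jul 17, 2027; done Aug 2, 2027, after the minimum wait.
Step 3: 34 days after Sep 6, 2027 (end of the 35-day objection period, which began when the filing fee is paid on Aug 2, 2027) is Oct 10, 2027; Oct 14, 2027 misses that deadline by 4 days.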